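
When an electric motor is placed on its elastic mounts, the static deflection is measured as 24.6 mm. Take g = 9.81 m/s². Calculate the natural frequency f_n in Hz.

ω_n = √(g/δ_st) = √(9.81/0.0246) = √398.8 = 19.97 rad/s.
f_n = ω_n/(2π) = 19.97/6.283 = 3.178 Hz.

3.18 Hz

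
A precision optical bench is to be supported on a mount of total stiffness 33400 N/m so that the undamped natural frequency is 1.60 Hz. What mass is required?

ω_n = 2πf_n = 2π × 1.60 = 10.05 rad/s.
m = k/ω_n² = 33400/10.05² = 33400/101.1 = 330.5 kg.

330 kg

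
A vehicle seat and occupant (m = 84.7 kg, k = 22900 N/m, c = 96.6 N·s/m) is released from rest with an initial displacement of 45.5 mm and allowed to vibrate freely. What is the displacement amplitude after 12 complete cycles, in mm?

3.32 mm

ζ = c/(2√(km)) = 96.6/(2√(22900 × 84.7)) = 96.6/2785 = 0.03468.
Logarithmic decrement δ = 2πζ/√(1 − ζ²) = 2π × 0.03468/√(1 − 0.00120) = 0.2180.
After n cycles, x_n/x₀ = e^(−nδ), so x_12 = 45.5 × e^(−12 × 0.2180) = 45.5 × 0.07306 = 3.324 mm.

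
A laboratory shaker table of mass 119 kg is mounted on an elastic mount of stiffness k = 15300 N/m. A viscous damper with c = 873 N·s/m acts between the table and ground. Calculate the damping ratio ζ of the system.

ω_n = √(k/m) = √(15300/119) = 11.34 rad/s.
Critical damping c_c = 2√(k·m) = 2√(15300 × 119) = 2699 N·s/m, so ζ = c/c_c = 873/2699 = 0.3235.

0.323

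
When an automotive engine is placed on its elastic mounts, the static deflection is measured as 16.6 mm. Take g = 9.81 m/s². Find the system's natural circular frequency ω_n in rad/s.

24.3 rad/s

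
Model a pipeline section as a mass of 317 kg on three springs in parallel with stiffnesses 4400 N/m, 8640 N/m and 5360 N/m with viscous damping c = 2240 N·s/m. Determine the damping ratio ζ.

0.464

Parallel springs add: k_eq = 4400 + 8640 + 5360 = 18400 N/m.
ω_n = √(k_eq/m) = √(18400/317) = 7.619 rad/s.
Critical damping c_c = 2√(k_eq·m) = 2√(18400 × 317) = 4830 N·s/m, so ζ = c/c_c = 2240/4830 = 0.4637.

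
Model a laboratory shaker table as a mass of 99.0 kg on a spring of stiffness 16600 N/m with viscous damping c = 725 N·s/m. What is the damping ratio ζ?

0.283

ω_n = √(k/m) = √(16600/99.0) = 12.95 rad/s.
Critical damping c_c = 2√(k·m) = 2√(16600 × 99.0) = 2564 N·s/m, so ζ = c/c_c = 725/2564 = 0.2828.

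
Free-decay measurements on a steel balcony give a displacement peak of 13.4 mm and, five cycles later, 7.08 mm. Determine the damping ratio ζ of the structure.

Logarithmic decrement δ = (1/n)·ln(x₀/x_n) = (1/5)·ln(13.4/7.08) = (1/5)·ln(1.893) = 0.1276.
ζ = δ/√(4π² + δ²) = 0.1276/√(39.48 + 0.0163) = 0.1276/6.284 = 0.02030.

0.0203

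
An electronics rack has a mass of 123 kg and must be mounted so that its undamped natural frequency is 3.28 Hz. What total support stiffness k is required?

52200 N/m

ω_n = 2πf_n = 2π × 3.28 = 20.61 rad/s.
k = m·ω_n² = 123 × 20.61² = 123 × 424.7 = 52240 N/m.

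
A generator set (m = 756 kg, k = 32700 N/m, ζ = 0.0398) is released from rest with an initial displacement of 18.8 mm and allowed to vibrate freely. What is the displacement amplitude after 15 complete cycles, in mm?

Logarithmic decrement δ = 2πζ/√(1 − ζ²) = 2π × 0.03980/√(1 − 0.00158) = 0.2503.
After n cycles, x_n/x₀ = e^(−nδ), so x_15 = 18.8 × e^(−15 × 0.2503) = 18.8 × 0.02342 = 0.4404 mm.

0.440 mm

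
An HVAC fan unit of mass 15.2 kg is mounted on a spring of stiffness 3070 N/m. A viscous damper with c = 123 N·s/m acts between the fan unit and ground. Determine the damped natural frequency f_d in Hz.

ω_n = √(k/m) = √(3070/15.2) = 14.21 rad/s.
Critical damping c_c = 2√(k·m) = 2√(3070 × 15.2) = 432.0 N·s/m, so ζ = c/c_c = 123/432.0 = 0.2847.
ω_d = ω_n√(1 − ζ²) = 14.21 × √(1 − 0.0811) = 13.62 rad/s.
f_d = ω_d/(2π) = 2.168 Hz.

2.17 Hz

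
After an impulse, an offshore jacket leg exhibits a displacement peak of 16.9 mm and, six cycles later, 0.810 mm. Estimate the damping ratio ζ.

0.0803

Logarithmic decrement δ = (1/n)·ln(x₀/x_n) = (1/6)·ln(16.9/0.810) = (1/6)·ln(20.86) = 0.5063.
ζ = δ/√(4π² + δ²) = 0.5063/√(39.48 + 0.256) = 0.5063/6.304 = 0.08033.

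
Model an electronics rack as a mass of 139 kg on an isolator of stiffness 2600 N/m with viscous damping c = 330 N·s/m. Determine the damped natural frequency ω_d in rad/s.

4.16 rad/s

ω_n = √(k/m) = √(2600/139) = 4.325 rad/s.
Critical damping c_c = 2√(k·m) = 2√(2600 × 139) = 1202 N·s/m, so ζ = c/c_c = 330/1202 = 0.2745.
ω_d = ω_n√(1 − ζ²) = 4.325 × √(1 − 0.0753) = 4.159 rad/s.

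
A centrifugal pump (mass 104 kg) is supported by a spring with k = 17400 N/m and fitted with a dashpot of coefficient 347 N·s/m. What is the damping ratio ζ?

0.129

ω_n = √(k/m) = √(17400/104) = 12.93 rad/s.
Critical damping c_c = 2√(k·m) = 2√(17400 × 104) = 2690 N·s/m, so ζ = c/c_c = 347/2690 = 0.1290.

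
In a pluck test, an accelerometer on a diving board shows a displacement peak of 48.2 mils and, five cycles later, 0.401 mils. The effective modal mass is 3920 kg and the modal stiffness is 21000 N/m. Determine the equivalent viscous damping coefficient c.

Logarithmic decrement δ = (1/n)·ln(x₀/x_n) = (1/5)·ln(48.2/0.401) = (1/5)·ln(120.2) = 0.9578.
ζ = δ/√(4π² + δ²) = 0.9578/√(39.48 + 0.917) = 0.9578/6.356 = 0.1507.
c = ζ · 2√(km) = 0.1507 × 2√(21000 × 3920) = 0.1507 × 18150 = 2735 N·s/m.

2730 N·s/m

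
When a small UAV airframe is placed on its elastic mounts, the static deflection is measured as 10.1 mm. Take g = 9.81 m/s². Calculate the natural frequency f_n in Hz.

4.96 Hz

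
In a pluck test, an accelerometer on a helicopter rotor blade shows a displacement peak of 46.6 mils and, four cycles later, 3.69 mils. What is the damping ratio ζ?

0.100

Logarithmic decrement δ = (1/n)·ln(x₀/x_n) = (1/4)·ln(46.6/3.69) = (1/4)·ln(12.63) = 0.6340.
ζ = δ/√(4π² + δ²) = 0.6340/√(39.48 + 0.402) = 0.6340/6.315 = 0.1004.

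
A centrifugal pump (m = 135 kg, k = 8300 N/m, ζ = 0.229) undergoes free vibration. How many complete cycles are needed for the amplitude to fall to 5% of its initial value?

3 cycles

Logarithmic decrement δ = 2πζ/√(1 − ζ²) = 2π × 0.2290/√(1 − 0.0524) = 1.478.
x_n/x₀ = e^(−nδ) ≤ 0.05; take ln: n ≥ ln(1/0.05)/δ = 2.996/1.478 = 2.027.
So 3 complete cycles are required.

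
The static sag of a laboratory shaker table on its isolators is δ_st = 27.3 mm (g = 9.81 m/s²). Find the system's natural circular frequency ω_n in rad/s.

ω_n = √(g/δ_st) = √(9.81/0.0273) = √359.3 = 18.96 rad/s.

19.0 rad/s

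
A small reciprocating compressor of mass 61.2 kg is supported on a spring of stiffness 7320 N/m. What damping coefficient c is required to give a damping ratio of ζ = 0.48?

643 N·s/m

c_c = 2√(k·m) = 2√(7320 × 61.2) = 1339 N·s/m.
c = ζ·c_c = 0.48 × 1339 = 642.5 N·s/m.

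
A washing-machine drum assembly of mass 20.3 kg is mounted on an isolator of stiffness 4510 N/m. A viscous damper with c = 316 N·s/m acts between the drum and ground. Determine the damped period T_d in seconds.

0.494 s

ω_n = √(k/m) = √(4510/20.3) = 14.91 rad/s.
Critical damping c_c = 2√(k·m) = 2√(4510 × 20.3) = 605.2 N·s/m, so ζ = c/c_c = 316/605.2 = 0.5222.
ω_d = ω_n√(1 − ζ²) = 14.91 × √(1 − 0.273) = 12.71 rad/s.
T_d = 2π/ω_d = 0.4943 s.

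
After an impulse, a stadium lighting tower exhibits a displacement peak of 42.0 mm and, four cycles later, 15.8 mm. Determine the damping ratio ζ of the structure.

0.0389

Logarithmic decrement δ = (1/n)·ln(x₀/x_n) = (1/4)·ln(42.0/15.8) = (1/4)·ln(2.658) = 0.2444.
ζ = δ/√(4π² + δ²) = 0.2444/√(39.48 + 0.0597) = 0.2444/6.288 = 0.03887.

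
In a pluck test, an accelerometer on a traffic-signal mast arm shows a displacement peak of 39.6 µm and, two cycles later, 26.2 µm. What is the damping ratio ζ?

Logarithmic decrement δ = (1/n)·ln(x₀/x_n) = (1/2)·ln(39.6/26.2) = (1/2)·ln(1.511) = 0.2065.
ζ = δ/√(4π² + δ²) = 0.2065/√(39.48 + 0.0427) = 0.2065/6.287 = 0.03285.

0.0329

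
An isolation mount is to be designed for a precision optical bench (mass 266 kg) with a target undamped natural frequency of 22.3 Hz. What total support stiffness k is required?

ω_n = 2πf_n = 2π × 22.3 = 140.1 rad/s.
k = m·ω_n² = 266 × 140.1² = 266 × 19630 = 5222000 N/m.

5220000 N/m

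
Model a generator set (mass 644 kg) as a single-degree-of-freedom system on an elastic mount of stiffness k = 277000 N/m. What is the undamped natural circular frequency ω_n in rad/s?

20.7 rad/s

ω_n = √(k/m) = √(277000/644) = √430.1 = 20.74 rad/s.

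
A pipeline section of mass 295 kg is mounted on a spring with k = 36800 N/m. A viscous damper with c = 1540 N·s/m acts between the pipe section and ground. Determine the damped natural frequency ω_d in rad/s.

ω_n = √(k/m) = √(36800/295) = 11.17 rad/s.
Critical damping c_c = 2√(k·m) = 2√(36800 × 295) = 6590 N·s/m, so ζ = c/c_c = 1540/6590 = 0.2337.
ω_d = ω_n√(1 − ζ²) = 11.17 × √(1 − 0.0546) = 10.86 rad/s.

10.9 rad/s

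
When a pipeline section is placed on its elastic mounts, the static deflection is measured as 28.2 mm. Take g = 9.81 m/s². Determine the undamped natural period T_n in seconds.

0.337 s

ω_n = √(g/δ_st) = √(9.81/0.0282) = √347.9 = 18.65 rad/s.
T_n = 2π/ω_n = 6.283/18.65 = 0.3369 s.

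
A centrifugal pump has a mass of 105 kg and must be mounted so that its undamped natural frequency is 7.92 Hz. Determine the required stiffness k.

ω_n = 2πf_n = 2π × 7.92 = 49.76 rad/s.
k = m·ω_n² = 105 × 49.76² = 105 × 2476 = 260000 N/m.

260000 N/m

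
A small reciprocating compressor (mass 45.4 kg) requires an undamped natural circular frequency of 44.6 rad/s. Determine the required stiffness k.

90300 N/m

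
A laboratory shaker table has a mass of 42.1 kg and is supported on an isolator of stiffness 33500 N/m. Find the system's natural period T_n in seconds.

ω_n = √(k/m) = √(33500/42.1) = √795.7 = 28.21 rad/s.
T_n = 2π/ω_n = 6.283/28.21 = 0.2227 s.

0.223 s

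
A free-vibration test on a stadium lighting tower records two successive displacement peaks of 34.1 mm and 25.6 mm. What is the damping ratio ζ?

0.0456

Logarithmic decrement δ = (1/n)·ln(x₀/x_n) = (1/1)·ln(34.1/25.6) = (1/1)·ln(1.332) = 0.2867.
ζ = δ/√(4π² + δ²) = 0.2867/√(39.48 + 0.0822) = 0.2867/6.290 = 0.04558.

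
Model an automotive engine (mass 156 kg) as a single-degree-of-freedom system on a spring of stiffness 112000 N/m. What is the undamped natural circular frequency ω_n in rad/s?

ω_n = √(k/m) = √(112000/156) = √717.9 = 26.79 rad/s.

26.8 rad/s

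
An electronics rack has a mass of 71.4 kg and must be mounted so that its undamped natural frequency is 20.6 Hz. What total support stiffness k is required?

ω_n = 2πf_n = 2π × 20.6 = 129.4 rad/s.
k = m·ω_n² = 71.4 × 129.4² = 71.4 × 16750 = 1196000 N/m.

1200000 N/m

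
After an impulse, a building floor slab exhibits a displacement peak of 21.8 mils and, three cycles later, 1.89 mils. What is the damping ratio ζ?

0.129

Logarithmic decrement δ = (1/n)·ln(x₀/x_n) = (1/3)·ln(21.8/1.89) = (1/3)·ln(11.53) = 0.8151.
ζ = δ/√(4π² + δ²) = 0.8151/√(39.48 + 0.664) = 0.8151/6.336 = 0.1287.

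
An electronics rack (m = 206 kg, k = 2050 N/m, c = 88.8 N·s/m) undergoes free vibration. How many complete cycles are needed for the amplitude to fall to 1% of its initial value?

ζ = c/(2√(km)) = 88.8/(2√(2050 × 206)) = 88.8/1300 = 0.06832.
Logarithmic decrement δ = 2πζ/√(1 − ζ²) = 2π × 0.06832/√(1 − 0.00467) = 0.4303.
x_n/x₀ = e^(−nδ) ≤ 0.01; take ln: n ≥ ln(1/0.01)/δ = 4.605/0.4303 = 10.70.
So 11 complete cycles are required.

11 cycles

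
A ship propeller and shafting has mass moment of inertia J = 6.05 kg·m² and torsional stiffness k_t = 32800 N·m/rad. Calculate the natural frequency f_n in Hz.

ω_n = √(k_t/J) = √(32800/6.05) = √5421 = 73.63 rad/s.
f_n = ω_n/(2π) = 73.63/6.283 = 11.72 Hz.

11.7 Hz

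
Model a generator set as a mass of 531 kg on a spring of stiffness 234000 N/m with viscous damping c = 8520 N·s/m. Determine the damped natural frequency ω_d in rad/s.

ω_n = √(k/m) = √(234000/531) = 20.99 rad/s.
Critical damping c_c = 2√(k·m) = 2√(234000 × 531) = 22290 N·s/m, so ζ = c/c_c = 8520/22290 = 0.3822.
ω_d = ω_n√(1 − ζ²) = 20.99 × √(1 − 0.146) = 19.40 rad/s.

19.4 rad/s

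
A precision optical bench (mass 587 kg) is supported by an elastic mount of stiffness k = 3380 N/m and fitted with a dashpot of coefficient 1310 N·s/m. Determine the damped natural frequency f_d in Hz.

ω_n = √(k/m) = √(3380/587) = 2.400 rad/s.
Critical damping c_c = 2√(k·m) = 2√(3380 × 587) = 2817 N·s/m, so ζ = c/c_c = 1310/2817 = 0.4650.
ω_d = ω_n√(1 − ζ²) = 2.400 × √(1 − 0.216) = 2.124 rad/s.
f_d = ω_d/(2π) = 0.3381 Hz.

0.338 Hz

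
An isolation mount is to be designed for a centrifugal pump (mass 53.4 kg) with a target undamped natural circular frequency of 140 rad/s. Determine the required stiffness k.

1050000 N/m

k = m·ω_n² = 53.4 × 140.0² = 53.4 × 19600 = 1047000 N/m.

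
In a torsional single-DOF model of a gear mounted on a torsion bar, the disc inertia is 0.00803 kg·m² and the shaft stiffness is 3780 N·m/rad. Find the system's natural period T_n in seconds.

ω_n = √(k_t/J) = √(3780/0.00803) = √470700 = 686.1 rad/s.
T_n = 2π/ω_n = 6.283/686.1 = 0.009158 s.

0.00916 s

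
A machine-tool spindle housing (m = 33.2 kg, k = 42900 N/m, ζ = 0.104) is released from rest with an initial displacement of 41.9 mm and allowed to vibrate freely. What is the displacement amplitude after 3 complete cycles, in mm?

Logarithmic decrement δ = 2πζ/√(1 − ζ²) = 2π × 0.1040/√(1 − 0.0108) = 0.6570.
After n cycles, x_n/x₀ = e^(−nδ), so x_3 = 41.9 × e^(−3 × 0.6570) = 41.9 × 0.1393 = 5.837 mm.

5.84 mm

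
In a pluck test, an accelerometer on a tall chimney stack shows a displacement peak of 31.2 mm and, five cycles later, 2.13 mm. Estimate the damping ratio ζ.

0.0851

Logarithmic decrement δ = (1/n)·ln(x₀/x_n) = (1/5)·ln(31.2/2.13) = (1/5)·ln(14.65) = 0.5369.
ζ = δ/√(4π² + δ²) = 0.5369/√(39.48 + 0.288) = 0.5369/6.306 = 0.08513.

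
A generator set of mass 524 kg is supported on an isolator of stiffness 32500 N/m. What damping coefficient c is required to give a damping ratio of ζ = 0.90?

7430 N·s/m

c_c = 2√(k·m) = 2√(32500 × 524) = 8253 N·s/m.
c = ζ·c_c = 0.90 × 8253 = 7428 N·s/m.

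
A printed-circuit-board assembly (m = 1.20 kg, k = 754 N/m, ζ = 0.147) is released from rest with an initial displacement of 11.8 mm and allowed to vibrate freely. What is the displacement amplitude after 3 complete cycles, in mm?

0.717 mm

Logarithmic decrement δ = 2πζ/√(1 − ζ²) = 2π × 0.1470/√(1 − 0.0216) = 0.9338.
After n cycles, x_n/x₀ = e^(−nδ), so x_3 = 11.8 × e^(−3 × 0.9338) = 11.8 × 0.06073 = 0.7166 mm.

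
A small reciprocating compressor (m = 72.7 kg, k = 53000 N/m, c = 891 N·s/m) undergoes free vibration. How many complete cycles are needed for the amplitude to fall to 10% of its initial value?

2 cycles

ζ = c/(2√(km)) = 891/(2√(53000 × 72.7)) = 891/3926 = 0.2270.
Logarithmic decrement δ = 2πζ/√(1 − ζ²) = 2π × 0.2270/√(1 − 0.0515) = 1.464.
x_n/x₀ = e^(−nδ) ≤ 0.1; take ln: n ≥ ln(1/0.1)/δ = 2.303/1.464 = 1.573.
So 2 complete cycles are required.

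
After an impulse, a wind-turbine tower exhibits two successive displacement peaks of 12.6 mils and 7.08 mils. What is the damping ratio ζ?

0.0914

Logarithmic decrement δ = (1/n)·ln(x₀/x_n) = (1/1)·ln(12.6/7.08) = (1/1)·ln(1.780) = 0.5764.
ζ = δ/√(4π² + δ²) = 0.5764/√(39.48 + 0.332) = 0.5764/6.310 = 0.09136.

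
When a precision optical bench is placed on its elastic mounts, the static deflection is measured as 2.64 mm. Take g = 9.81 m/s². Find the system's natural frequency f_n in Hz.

9.70 Hz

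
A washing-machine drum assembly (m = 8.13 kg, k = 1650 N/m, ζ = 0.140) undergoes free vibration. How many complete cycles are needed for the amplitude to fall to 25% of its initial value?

Logarithmic decrement δ = 2πζ/√(1 − ζ²) = 2π × 0.1400/√(1 − 0.0196) = 0.8884.
x_n/x₀ = e^(−nδ) ≤ 0.25; take ln: n ≥ ln(1/0.25)/δ = 1.386/0.8884 = 1.560.
So 2 complete cycles are required.

2 cycles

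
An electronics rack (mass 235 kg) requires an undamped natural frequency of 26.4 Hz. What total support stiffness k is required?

6470000 N/m

ω_n = 2πf_n = 2π × 26.4 = 165.9 rad/s.
k = m·ω_n² = 235 × 165.9² = 235 × 27510 = 6466000 N/m.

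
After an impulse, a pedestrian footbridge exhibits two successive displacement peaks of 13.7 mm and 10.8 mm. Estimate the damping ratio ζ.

0.0378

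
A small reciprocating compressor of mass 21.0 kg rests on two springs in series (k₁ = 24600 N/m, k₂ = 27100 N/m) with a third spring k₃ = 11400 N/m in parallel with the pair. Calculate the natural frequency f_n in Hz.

5.41 Hz

Series pair: k_s = k₁k₂/(k₁+k₂) = (24600)(27100)/(24600 + 27100) = 12890 N/m. In parallel with k₃: k_eq = 12890 + 11400 = 24290 N/m.
ω_n = √(k_eq/m) = √(24290/21.0) = √1157 = 34.01 rad/s.
f_n = ω_n/(2π) = 34.01/6.283 = 5.413 Hz.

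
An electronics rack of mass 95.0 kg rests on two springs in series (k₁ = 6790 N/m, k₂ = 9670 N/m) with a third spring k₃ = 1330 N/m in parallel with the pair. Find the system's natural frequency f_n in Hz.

1.19 Hz

Series pair: k_s = k₁k₂/(k₁+k₂) = (6790)(9670)/(6790 + 9670) = 3989 N/m. In parallel with k₃: k_eq = 3989 + 1330 = 5319 N/m.
ω_n = √(k_eq/m) = √(5319/95.0) = √55.99 = 7.483 rad/s.
f_n = ω_n/(2π) = 7.483/6.283 = 1.191 Hz.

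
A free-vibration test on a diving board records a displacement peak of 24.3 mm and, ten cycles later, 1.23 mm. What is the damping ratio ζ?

0.0474

Logarithmic decrement δ = (1/n)·ln(x₀/x_n) = (1/10)·ln(24.3/1.23) = (1/10)·ln(19.76) = 0.2983.
ζ = δ/√(4π² + δ²) = 0.2983/√(39.48 + 0.0890) = 0.2983/6.290 = 0.04743.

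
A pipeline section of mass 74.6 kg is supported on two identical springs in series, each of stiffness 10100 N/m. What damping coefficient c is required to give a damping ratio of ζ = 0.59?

Series springs: 1/k_eq = 2/10100, so k_eq = 10100/2 = 5050 N/m.
c_c = 2√(k_eq·m) = 2√(5050 × 74.6) = 1228 N·s/m.
c = ζ·c_c = 0.59 × 1228 = 724.3 N·s/m.

724 N·s/m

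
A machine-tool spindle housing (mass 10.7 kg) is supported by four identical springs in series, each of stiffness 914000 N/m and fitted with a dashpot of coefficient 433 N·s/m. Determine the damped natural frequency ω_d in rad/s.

Series springs: 1/k_eq = 4/914000, so k_eq = 914000/4 = 228500 N/m.
ω_n = √(k_eq/m) = √(228500/10.7) = 146.1 rad/s.
Critical damping c_c = 2√(k_eq·m) = 2√(228500 × 10.7) = 3127 N·s/m, so ζ = c/c_c = 433/3127 = 0.1385.
ω_d = ω_n√(1 − ζ²) = 146.1 × √(1 − 0.0192) = 144.7 rad/s.

145 rad/s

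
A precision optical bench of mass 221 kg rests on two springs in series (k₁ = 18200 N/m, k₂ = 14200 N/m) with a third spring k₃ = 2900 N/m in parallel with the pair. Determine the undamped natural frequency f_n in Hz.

Series pair: k_s = k₁k₂/(k₁+k₂) = (18200)(14200)/(18200 + 14200) = 7977 N/m. In parallel with k₃: k_eq = 7977 + 2900 = 10880 N/m.
ω_n = √(k_eq/m) = √(10880/221) = √49.22 = 7.015 rad/s.
f_n = ω_n/(2π) = 7.015/6.283 = 1.117 Hz.

1.12 Hz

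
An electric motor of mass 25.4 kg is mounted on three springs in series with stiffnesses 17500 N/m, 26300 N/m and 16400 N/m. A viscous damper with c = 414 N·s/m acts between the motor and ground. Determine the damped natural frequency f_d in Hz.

Series springs: 1/k_eq = 1/17500 + 1/26300 + 1/16400 = 0.0001561, so k_eq = 6404 N/m.
ω_n = √(k_eq/m) = √(6404/25.4) = 15.88 rad/s.
Critical damping c_c = 2√(k_eq·m) = 2√(6404 × 25.4) = 806.7 N·s/m, so ζ = c/c_c = 414/806.7 = 0.5132.
ω_d = ω_n√(1 − ζ²) = 15.88 × √(1 − 0.263) = 13.63 rad/s.
f_d = ω_d/(2π) = 2.169 Hz.

2.17 Hz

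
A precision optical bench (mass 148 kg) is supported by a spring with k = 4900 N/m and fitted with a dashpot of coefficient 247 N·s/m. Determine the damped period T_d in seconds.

ω_n = √(k/m) = √(4900/148) = 5.754 rad/s.
Critical damping c_c = 2√(k·m) = 2√(4900 × 148) = 1703 N·s/m, so ζ = c/c_c = 247/1703 = 0.1450.
ω_d = ω_n√(1 − ζ²) = 5.754 × √(1 − 0.0210) = 5.693 rad/s.
T_d = 2π/ω_d = 1.104 s.

1.10 s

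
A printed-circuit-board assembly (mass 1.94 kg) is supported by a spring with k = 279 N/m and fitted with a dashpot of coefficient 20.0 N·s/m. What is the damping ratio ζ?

0.430

ω_n = √(k/m) = √(279.0/1.94) = 11.99 rad/s.
Critical damping c_c = 2√(k·m) = 2√(279.0 × 1.94) = 46.53 N·s/m, so ζ = c/c_c = 20.0/46.53 = 0.4298.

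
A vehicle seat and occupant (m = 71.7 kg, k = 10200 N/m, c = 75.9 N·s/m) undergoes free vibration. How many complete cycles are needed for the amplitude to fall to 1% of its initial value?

17 cycles

ζ = c/(2√(km)) = 75.9/(2√(10200 × 71.7)) = 75.9/1710 = 0.04438.
Logarithmic decrement δ = 2πζ/√(1 − ζ²) = 2π × 0.04438/√(1 − 0.00197) = 0.2791.
x_n/x₀ = e^(−nδ) ≤ 0.01; take ln: n ≥ ln(1/0.01)/δ = 4.605/0.2791 = 16.50.
So 17 complete cycles are required.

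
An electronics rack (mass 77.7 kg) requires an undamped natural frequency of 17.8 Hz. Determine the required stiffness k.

ω_n = 2πf_n = 2π × 17.8 = 111.8 rad/s.
k = m·ω_n² = 77.7 × 111.8² = 77.7 × 12510 = 971900 N/m.

972000 N/m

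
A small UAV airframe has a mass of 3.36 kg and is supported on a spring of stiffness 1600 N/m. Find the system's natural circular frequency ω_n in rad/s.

ω_n = √(k/m) = √(1600/3.36) = √476.2 = 21.82 rad/s.

21.8 rad/s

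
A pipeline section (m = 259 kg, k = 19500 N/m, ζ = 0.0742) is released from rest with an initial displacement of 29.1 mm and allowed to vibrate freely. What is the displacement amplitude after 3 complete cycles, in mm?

7.16 mm

Logarithmic decrement δ = 2πζ/√(1 − ζ²) = 2π × 0.07420/√(1 − 0.00551) = 0.4675.
After n cycles, x_n/x₀ = e^(−nδ), so x_3 = 29.1 × e^(−3 × 0.4675) = 29.1 × 0.2460 = 7.158 mm.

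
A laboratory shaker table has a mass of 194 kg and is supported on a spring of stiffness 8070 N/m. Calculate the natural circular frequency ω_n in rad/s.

ω_n = √(k/m) = √(8070/194) = √41.60 = 6.450 rad/s.

6.45 rad/s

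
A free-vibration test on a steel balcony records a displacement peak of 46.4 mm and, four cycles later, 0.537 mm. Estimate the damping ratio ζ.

Logarithmic decrement δ = (1/n)·ln(x₀/x_n) = (1/4)·ln(46.4/0.537) = (1/4)·ln(86.41) = 1.115.
ζ = δ/√(4π² + δ²) = 1.115/√(39.48 + 1.24) = 1.115/6.381 = 0.1747.

0.175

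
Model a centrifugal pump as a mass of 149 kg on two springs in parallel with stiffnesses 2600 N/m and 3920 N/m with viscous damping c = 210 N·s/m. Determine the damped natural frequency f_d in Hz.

Parallel springs add: k_eq = 2600 + 3920 = 6520 N/m.
ω_n = √(k_eq/m) = √(6520/149) = 6.615 rad/s.
Critical damping c_c = 2√(k_eq·m) = 2√(6520 × 149) = 1971 N·s/m, so ζ = c/c_c = 210/1971 = 0.1065.
ω_d = ω_n√(1 − ζ²) = 6.615 × √(1 − 0.0113) = 6.577 rad/s.
f_d = ω_d/(2π) = 1.047 Hz.

1.05 Hz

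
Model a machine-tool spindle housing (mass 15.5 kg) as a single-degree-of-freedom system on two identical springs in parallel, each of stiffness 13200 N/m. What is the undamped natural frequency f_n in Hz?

6.57 Hz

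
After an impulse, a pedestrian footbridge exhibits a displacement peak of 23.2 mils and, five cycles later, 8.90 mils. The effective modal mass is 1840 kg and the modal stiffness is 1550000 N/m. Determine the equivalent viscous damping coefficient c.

Logarithmic decrement δ = (1/n)·ln(x₀/x_n) = (1/5)·ln(23.2/8.90) = (1/5)·ln(2.607) = 0.1916.
ζ = δ/√(4π² + δ²) = 0.1916/√(39.48 + 0.0367) = 0.1916/6.286 = 0.03048.
c = ζ · 2√(km) = 0.03048 × 2√(1550000 × 1840) = 0.03048 × 106800 = 3256 N·s/m.

3260 N·s/m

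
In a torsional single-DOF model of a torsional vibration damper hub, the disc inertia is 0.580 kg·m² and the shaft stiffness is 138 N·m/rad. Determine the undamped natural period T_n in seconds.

0.407 s

ω_n = √(k_t/J) = √(138/0.580) = √237.9 = 15.43 rad/s.
T_n = 2π/ω_n = 6.283/15.43 = 0.4073 s.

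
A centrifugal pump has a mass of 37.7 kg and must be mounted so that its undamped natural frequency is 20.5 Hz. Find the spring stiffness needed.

625000 N/m

ω_n = 2πf_n = 2π × 20.5 = 128.8 rad/s.
k = m·ω_n² = 37.7 × 128.8² = 37.7 × 16590 = 625500 N/m.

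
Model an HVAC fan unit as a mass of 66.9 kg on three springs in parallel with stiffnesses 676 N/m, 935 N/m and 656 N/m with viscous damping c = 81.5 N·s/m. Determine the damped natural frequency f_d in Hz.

Parallel springs add: k_eq = 676 + 935 + 656 = 2267 N/m.
ω_n = √(k_eq/m) = √(2267/66.9) = 5.821 rad/s.
Critical damping c_c = 2√(k_eq·m) = 2√(2267 × 66.9) = 778.9 N·s/m, so ζ = c/c_c = 81.5/778.9 = 0.1046.
ω_d = ω_n√(1 − ζ²) = 5.821 × √(1 − 0.0109) = 5.789 rad/s.
f_d = ω_d/(2π) = 0.9214 Hz.

0.921 Hz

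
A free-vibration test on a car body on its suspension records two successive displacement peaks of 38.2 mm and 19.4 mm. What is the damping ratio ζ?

0.107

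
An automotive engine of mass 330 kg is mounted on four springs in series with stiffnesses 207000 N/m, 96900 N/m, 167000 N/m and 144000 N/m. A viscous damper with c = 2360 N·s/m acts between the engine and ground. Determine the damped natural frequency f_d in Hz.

Series springs: 1/k_eq = 1/207000 + 1/96900 + 1/167000 + 1/144000 = 2.808×10^-5, so k_eq = 35610 N/m.
ω_n = √(k_eq/m) = √(35610/330) = 10.39 rad/s.
Critical damping c_c = 2√(k_eq·m) = 2√(35610 × 330) = 6856 N·s/m, so ζ = c/c_c = 2360/6856 = 0.3442.
ω_d = ω_n√(1 − ζ²) = 10.39 × √(1 − 0.118) = 9.753 rad/s.
f_d = ω_d/(2π) = 1.552 Hz.

1.55 Hz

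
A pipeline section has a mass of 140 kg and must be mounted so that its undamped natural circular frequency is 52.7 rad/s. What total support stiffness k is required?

k = m·ω_n² = 140 × 52.70² = 140 × 2777 = 388800 N/m.

389000 N/m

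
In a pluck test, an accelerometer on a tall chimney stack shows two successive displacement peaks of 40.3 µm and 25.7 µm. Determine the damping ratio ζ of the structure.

Logarithmic decrement δ = (1/n)·ln(x₀/x_n) = (1/1)·ln(40.3/25.7) = (1/1)·ln(1.568) = 0.4499.
ζ = δ/√(4π² + δ²) = 0.4499/√(39.48 + 0.202) = 0.4499/6.299 = 0.07141.

0.0714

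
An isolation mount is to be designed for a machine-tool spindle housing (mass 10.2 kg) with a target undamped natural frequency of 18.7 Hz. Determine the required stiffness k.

ω_n = 2πf_n = 2π × 18.7 = 117.5 rad/s.
k = m·ω_n² = 10.2 × 117.5² = 10.2 × 13810 = 140800 N/m.

141000 N/m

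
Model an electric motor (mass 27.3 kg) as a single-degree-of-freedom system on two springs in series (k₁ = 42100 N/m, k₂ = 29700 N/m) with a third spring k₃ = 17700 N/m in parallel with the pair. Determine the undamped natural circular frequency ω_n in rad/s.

Series pair: k_s = k₁k₂/(k₁+k₂) = (42100)(29700)/(42100 + 29700) = 17410 N/m. In parallel with k₃: k_eq = 17410 + 17700 = 35110 N/m.
ω_n = √(k_eq/m) = √(35110/27.3) = √1286 = 35.86 rad/s.

35.9 rad/s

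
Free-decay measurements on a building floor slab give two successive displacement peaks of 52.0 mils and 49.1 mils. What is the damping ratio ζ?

Logarithmic decrement δ = (1/n)·ln(x₀/x_n) = (1/1)·ln(52.0/49.1) = (1/1)·ln(1.059) = 0.05738.
ζ = δ/√(4π² + δ²) = 0.05738/√(39.48 + 0.00329) = 0.05738/6.283 = 0.009133.

0.00913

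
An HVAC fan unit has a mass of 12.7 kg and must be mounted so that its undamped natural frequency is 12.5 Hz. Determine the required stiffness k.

ω_n = 2πf_n = 2π × 12.5 = 78.54 rad/s.
k = m·ω_n² = 12.7 × 78.54² = 12.7 × 6169 = 78340 N/m.

78300 N/m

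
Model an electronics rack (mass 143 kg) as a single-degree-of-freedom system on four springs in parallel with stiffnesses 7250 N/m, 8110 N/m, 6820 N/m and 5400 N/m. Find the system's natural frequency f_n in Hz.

Parallel springs add: k_eq = 7250 + 8110 + 6820 + 5400 = 27580 N/m.
ω_n = √(k_eq/m) = √(27580/143) = √192.9 = 13.89 rad/s.
f_n = ω_n/(2π) = 13.89/6.283 = 2.210 Hz.

2.21 Hz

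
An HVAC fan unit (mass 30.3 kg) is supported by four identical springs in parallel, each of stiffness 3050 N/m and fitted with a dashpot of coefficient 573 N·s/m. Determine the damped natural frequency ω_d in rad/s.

Parallel springs add: k_eq = 4 × 3050 = 12200 N/m.
ω_n = √(k_eq/m) = √(12200/30.3) = 20.07 rad/s.
Critical damping c_c = 2√(k_eq·m) = 2√(12200 × 30.3) = 1216 N·s/m, so ζ = c/c_c = 573/1216 = 0.4712.
ω_d = ω_n√(1 − ζ²) = 20.07 × √(1 − 0.222) = 17.70 rad/s.

17.7 rad/s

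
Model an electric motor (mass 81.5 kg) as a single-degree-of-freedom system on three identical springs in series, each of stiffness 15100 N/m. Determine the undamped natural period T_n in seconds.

0.800 s

Series springs: 1/k_eq = 3/15100, so k_eq = 15100/3 = 5033 N/m.
ω_n = √(k_eq/m) = √(5033/81.5) = √61.76 = 7.859 rad/s.
T_n = 2π/ω_n = 6.283/7.859 = 0.7995 s.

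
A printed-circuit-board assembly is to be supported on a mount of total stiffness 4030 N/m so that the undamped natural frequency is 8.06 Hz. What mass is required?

ω_n = 2πf_n = 2π × 8.06 = 50.64 rad/s.
m = k/ω_n² = 4030/50.64² = 4030/2565 = 1.571 kg.

1.57 kg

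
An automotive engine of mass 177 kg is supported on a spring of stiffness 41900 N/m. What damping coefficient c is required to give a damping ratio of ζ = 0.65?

c_c = 2√(k·m) = 2√(41900 × 177) = 5447 N·s/m.
c = ζ·c_c = 0.65 × 5447 = 3540 N·s/m.

3540 N·s/m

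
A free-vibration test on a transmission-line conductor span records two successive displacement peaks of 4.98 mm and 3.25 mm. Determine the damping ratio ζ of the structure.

Logarithmic decrement δ = (1/n)·ln(x₀/x_n) = (1/1)·ln(4.98/3.25) = (1/1)·ln(1.532) = 0.4268.
ζ = δ/√(4π² + δ²) = 0.4268/√(39.48 + 0.182) = 0.4268/6.298 = 0.06777.

0.0678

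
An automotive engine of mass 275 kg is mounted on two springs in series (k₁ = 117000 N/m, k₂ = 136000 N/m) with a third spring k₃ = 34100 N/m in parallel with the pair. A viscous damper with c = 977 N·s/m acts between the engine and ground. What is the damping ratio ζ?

0.0946

Series pair: k_s = k₁k₂/(k₁+k₂) = (117000)(136000)/(117000 + 136000) = 62890 N/m. In parallel with k₃: k_eq = 62890 + 34100 = 96990 N/m.
ω_n = √(k_eq/m) = √(96990/275) = 18.78 rad/s.
Critical damping c_c = 2√(k_eq·m) = 2√(96990 × 275) = 10330 N·s/m, so ζ = c/c_c = 977/10330 = 0.09459.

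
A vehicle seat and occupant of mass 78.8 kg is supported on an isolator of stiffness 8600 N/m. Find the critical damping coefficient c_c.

c_c = 2√(k·m) = 2√(8600 × 78.8) = 2 × 823.2 = 1646 N·s/m.

1650 N·s/m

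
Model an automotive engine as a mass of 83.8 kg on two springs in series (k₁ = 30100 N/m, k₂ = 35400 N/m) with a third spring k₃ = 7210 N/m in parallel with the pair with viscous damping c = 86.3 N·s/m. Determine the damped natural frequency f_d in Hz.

2.66 Hz

Series pair: k_s = k₁k₂/(k₁+k₂) = (30100)(35400)/(30100 + 35400) = 16270 N/m. In parallel with k₃: k_eq = 16270 + 7210 = 23480 N/m.
ω_n = √(k_eq/m) = √(23480/83.8) = 16.74 rad/s.
Critical damping c_c = 2√(k_eq·m) = 2√(23480 × 83.8) = 2805 N·s/m, so ζ = c/c_c = 86.3/2805 = 0.03076.
ω_d = ω_n√(1 − ζ²) = 16.74 × √(1 − 0.000946) = 16.73 rad/s.
f_d = ω_d/(2π) = 2.663 Hz.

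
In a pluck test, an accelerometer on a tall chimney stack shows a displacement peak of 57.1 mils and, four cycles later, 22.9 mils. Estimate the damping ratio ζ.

0.0363

Logarithmic decrement δ = (1/n)·ln(x₀/x_n) = (1/4)·ln(57.1/22.9) = (1/4)·ln(2.493) = 0.2284.
ζ = δ/√(4π² + δ²) = 0.2284/√(39.48 + 0.0522) = 0.2284/6.287 = 0.03633.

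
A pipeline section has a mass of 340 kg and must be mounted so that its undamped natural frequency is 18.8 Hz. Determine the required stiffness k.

4740000 N/m

ω_n = 2πf_n = 2π × 18.8 = 118.1 rad/s.
k = m·ω_n² = 340 × 118.1² = 340 × 13950 = 4744000 N/m.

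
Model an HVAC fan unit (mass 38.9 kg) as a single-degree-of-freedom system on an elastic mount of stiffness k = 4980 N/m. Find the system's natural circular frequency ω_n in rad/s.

11.3 rad/s

ω_n = √(k/m) = √(4980/38.9) = √128.0 = 11.31 rad/s.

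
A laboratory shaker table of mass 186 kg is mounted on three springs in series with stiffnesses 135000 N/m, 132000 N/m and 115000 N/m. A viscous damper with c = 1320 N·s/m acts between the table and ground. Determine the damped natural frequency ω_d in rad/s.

14.6 rad/s

Series springs: 1/k_eq = 1/135000 + 1/132000 + 1/115000 = 2.368×10^-5, so k_eq = 42230 N/m.
ω_n = √(k_eq/m) = √(42230/186) = 15.07 rad/s.
Critical damping c_c = 2√(k_eq·m) = 2√(42230 × 186) = 5605 N·s/m, so ζ = c/c_c = 1320/5605 = 0.2355.
ω_d = ω_n√(1 − ζ²) = 15.07 × √(1 − 0.0555) = 14.64 rad/s.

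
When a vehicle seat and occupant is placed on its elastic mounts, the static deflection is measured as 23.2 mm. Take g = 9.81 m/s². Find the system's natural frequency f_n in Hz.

3.27 Hz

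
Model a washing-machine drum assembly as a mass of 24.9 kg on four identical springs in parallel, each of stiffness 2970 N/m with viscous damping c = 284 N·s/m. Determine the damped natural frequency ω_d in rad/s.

21.1 rad/s

Parallel springs add: k_eq = 4 × 2970 = 11880 N/m.
ω_n = √(k_eq/m) = √(11880/24.9) = 21.84 rad/s.
Critical damping c_c = 2√(k_eq·m) = 2√(11880 × 24.9) = 1088 N·s/m, so ζ = c/c_c = 284/1088 = 0.2611.
ω_d = ω_n√(1 − ζ²) = 21.84 × √(1 − 0.0682) = 21.09 rad/s.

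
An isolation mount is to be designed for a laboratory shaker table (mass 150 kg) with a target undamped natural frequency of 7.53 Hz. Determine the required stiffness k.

ω_n = 2πf_n = 2π × 7.53 = 47.31 rad/s.
k = m·ω_n² = 150 × 47.31² = 150 × 2238 = 335800 N/m.

336000 N/m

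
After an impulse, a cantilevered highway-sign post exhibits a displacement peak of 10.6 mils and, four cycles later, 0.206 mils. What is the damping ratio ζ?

Logarithmic decrement δ = (1/n)·ln(x₀/x_n) = (1/4)·ln(10.6/0.206) = (1/4)·ln(51.46) = 0.9852.
ζ = δ/√(4π² + δ²) = 0.9852/√(39.48 + 0.971) = 0.9852/6.360 = 0.1549.

0.155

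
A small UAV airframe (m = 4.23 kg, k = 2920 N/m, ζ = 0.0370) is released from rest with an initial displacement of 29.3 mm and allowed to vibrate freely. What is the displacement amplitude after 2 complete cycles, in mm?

18.4 mm

Logarithmic decrement δ = 2πζ/√(1 − ζ²) = 2π × 0.03700/√(1 − 0.00137) = 0.2326.
After n cycles, x_n/x₀ = e^(−nδ), so x_2 = 29.3 × e^(−2 × 0.2326) = 29.3 × 0.6280 = 18.40 mm.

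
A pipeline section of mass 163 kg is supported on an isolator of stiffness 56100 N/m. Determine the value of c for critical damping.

c_c = 2√(k·m) = 2√(56100 × 163) = 2 × 3024 = 6048 N·s/m.

6050 N·s/m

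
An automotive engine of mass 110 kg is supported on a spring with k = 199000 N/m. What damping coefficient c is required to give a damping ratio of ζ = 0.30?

c_c = 2√(k·m) = 2√(199000 × 110) = 9357 N·s/m.
c = ζ·c_c = 0.30 × 9357 = 2807 N·s/m.

2810 N·s/m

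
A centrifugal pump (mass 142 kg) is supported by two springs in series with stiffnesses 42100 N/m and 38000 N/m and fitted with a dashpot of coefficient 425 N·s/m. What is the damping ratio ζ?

0.126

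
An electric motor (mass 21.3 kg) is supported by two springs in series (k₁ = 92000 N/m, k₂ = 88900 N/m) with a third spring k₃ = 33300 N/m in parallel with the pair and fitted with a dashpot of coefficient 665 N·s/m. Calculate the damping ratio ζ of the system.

Series pair: k_s = k₁k₂/(k₁+k₂) = (92000)(88900)/(92000 + 88900) = 45210 N/m. In parallel with k₃: k_eq = 45210 + 33300 = 78510 N/m.
ω_n = √(k_eq/m) = √(78510/21.3) = 60.71 rad/s.
Critical damping c_c = 2√(k_eq·m) = 2√(78510 × 21.3) = 2586 N·s/m, so ζ = c/c_c = 665/2586 = 0.2571.

0.257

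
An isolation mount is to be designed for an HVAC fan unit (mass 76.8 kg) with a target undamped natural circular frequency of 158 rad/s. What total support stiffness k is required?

1920000 N/m

k = m·ω_n² = 76.8 × 158.0² = 76.8 × 24960 = 1917000 N/m.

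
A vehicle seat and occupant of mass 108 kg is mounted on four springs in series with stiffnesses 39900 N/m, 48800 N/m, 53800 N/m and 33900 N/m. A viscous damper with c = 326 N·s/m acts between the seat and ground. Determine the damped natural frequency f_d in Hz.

1.56 Hz

Series springs: 1/k_eq = 1/39900 + 1/48800 + 1/53800 + 1/33900 = 9.364×10^-5, so k_eq = 10680 N/m.
ω_n = √(k_eq/m) = √(10680/108) = 9.944 rad/s.
Critical damping c_c = 2√(k_eq·m) = 2√(10680 × 108) = 2148 N·s/m, so ζ = c/c_c = 326/2148 = 0.1518.
ω_d = ω_n√(1 − ζ²) = 9.944 × √(1 − 0.0230) = 9.829 rad/s.
f_d = ω_d/(2π) = 1.564 Hz.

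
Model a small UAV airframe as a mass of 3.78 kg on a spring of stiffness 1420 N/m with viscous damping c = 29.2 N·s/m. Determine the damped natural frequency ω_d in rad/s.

19.0 rad/s

ω_n = √(k/m) = √(1420/3.78) = 19.38 rad/s.
Critical damping c_c = 2√(k·m) = 2√(1420 × 3.78) = 146.5 N·s/m, so ζ = c/c_c = 29.2/146.5 = 0.1993.
ω_d = ω_n√(1 − ζ²) = 19.38 × √(1 − 0.0397) = 18.99 rad/s.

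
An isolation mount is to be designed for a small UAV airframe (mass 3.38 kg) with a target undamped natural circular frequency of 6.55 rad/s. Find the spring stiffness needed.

145 N/m

k = m·ω_n² = 3.38 × 6.550² = 3.38 × 42.90 = 145.0 N/m.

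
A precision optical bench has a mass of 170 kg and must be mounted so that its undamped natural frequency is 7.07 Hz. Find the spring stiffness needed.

ω_n = 2πf_n = 2π × 7.07 = 44.42 rad/s.
k = m·ω_n² = 170 × 44.42² = 170 × 1973 = 335500 N/m.

335000 N/m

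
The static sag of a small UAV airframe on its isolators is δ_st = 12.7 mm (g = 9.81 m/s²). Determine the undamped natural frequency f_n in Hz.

4.42 Hz

ω_n = √(g/δ_st) = √(9.81/0.0127) = √772.4 = 27.79 rad/s.
f_n = ω_n/(2π) = 27.79/6.283 = 4.423 Hz.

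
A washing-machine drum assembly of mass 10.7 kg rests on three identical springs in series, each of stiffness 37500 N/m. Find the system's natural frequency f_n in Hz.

Series springs: 1/k_eq = 3/37500, so k_eq = 37500/3 = 12500 N/m.
ω_n = √(k_eq/m) = √(12500/10.7) = √1168 = 34.18 rad/s.
f_n = ω_n/(2π) = 34.18/6.283 = 5.440 Hz.

5.44 Hz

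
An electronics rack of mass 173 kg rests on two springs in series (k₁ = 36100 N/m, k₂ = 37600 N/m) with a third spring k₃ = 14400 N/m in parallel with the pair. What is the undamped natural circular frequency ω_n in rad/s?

13.8 rad/s

Series pair: k_s = k₁k₂/(k₁+k₂) = (36100)(37600)/(36100 + 37600) = 18420 N/m. In parallel with k₃: k_eq = 18420 + 14400 = 32820 N/m.
ω_n = √(k_eq/m) = √(32820/173) = √189.7 = 13.77 rad/s.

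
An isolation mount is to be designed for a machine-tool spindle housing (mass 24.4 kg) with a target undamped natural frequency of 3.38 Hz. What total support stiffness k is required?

ω_n = 2πf_n = 2π × 3.38 = 21.24 rad/s.
k = m·ω_n² = 24.4 × 21.24² = 24.4 × 451.0 = 11000 N/m.

11000 N/m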